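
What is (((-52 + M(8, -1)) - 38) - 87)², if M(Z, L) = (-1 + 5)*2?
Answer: 28561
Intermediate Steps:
M(Z, L) = 8 (M(Z, L) = 4*2 = 8)
(((-52 + M(8, -1)) - 38) - 87)² = (((-52 + 8) - 38) - 87)² = ((-44 - 38) - 87)² = (-82 - 87)² = (-169)² = 28561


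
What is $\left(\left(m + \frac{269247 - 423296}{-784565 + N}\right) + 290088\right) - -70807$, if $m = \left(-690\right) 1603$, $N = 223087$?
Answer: $- \frac{418399214601}{561478} \approx -7.4518 \cdot 10^{5}$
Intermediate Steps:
$m = -1106070$
$\left(\left(m + \frac{269247 - 423296}{-784565 + N}\right) + 290088\right) - -70807 = \left(\left(-1106070 + \frac{269247 - 423296}{-784565 + 223087}\right) + 290088\right) - -70807 = \left(\left(-1106070 - \frac{154049}{-561478}\right) + 290088\right) + 70807 = \left(\left(-1106070 - - \frac{154049}{561478}\right) + 290088\right) + 70807 = \left(\left(-1106070 + \frac{154049}{561478}\right) + 290088\right) + 70807 = \left(- \frac{621033817411}{561478} + 290088\right) + 70807 = - \frac{458155787347}{561478} + 70807 = - \frac{418399214601}{561478}$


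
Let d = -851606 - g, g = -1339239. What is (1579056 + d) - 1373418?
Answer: 693271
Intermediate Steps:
d = 487633 (d = -851606 - 1*(-1339239) = -851606 + 1339239 = 487633)
(1579056 + d) - 1373418 = (1579056 + 487633) - 1373418 = 2066689 - 1373418 = 693271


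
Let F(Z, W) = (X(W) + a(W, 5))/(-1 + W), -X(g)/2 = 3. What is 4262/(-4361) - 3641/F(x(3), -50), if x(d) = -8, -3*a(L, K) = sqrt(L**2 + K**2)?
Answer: 43719735692/9598561 - 2785365*sqrt(101)/2201 ≈ -8163.3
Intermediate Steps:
a(L, K) = -sqrt(K**2 + L**2)/3 (a(L, K) = -sqrt(L**2 + K**2)/3 = -sqrt(K**2 + L**2)/3)
X(g) = -6 (X(g) = -2*3 = -6)
F(Z, W) = (-6 - sqrt(25 + W**2)/3)/(-1 + W) (F(Z, W) = (-6 - sqrt(5**2 + W**2)/3)/(-1 + W) = (-6 - sqrt(25 + W**2)/3)/(-1 + W))
4262/(-4361) - 3641/F(x(3), -50) = 4262/(-4361) - 3641*3*(-1 - 50)/(-18 - sqrt(25 + (-50)**2)) = 4262*(-1/4361) - 3641*(-153/(-18 - sqrt(25 + 2500))) = -4262/4361 - 3641*(-153/(-18 - sqrt(2525))) = -4262/4361 - 3641*(-153/(-18 - 5*sqrt(101))) = -4262/4361 - 3641/(2/17 + 5*sqrt(101)/153)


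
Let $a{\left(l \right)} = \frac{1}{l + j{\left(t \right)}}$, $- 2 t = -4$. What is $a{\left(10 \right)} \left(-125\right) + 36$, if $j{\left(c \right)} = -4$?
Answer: $\frac{91}{6} \approx 15.167$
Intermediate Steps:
$t = 2$ ($t = \left(- \frac{1}{2}\right) \left(-4\right) = 2$)
$a{\left(l \right)} = \frac{1}{-4 + l}$ ($a{\left(l \right)} = \frac{1}{l - 4} = \frac{1}{-4 + l}$)
$a{\left(10 \right)} \left(-125\right) + 36 = \frac{1}{-4 + 10} \left(-125\right) + 36 = \frac{1}{6} \left(-125\right) + 36 = - \frac{125}{6} + 36 = \frac{91}{6}$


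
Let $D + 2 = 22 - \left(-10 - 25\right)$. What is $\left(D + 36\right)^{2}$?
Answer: $8281$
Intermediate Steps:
$D = 55$ ($D = -2 + \left(22 - \left(-10 - 25\right)\right) = -2 + \left(22 - -35\right) = -2 + \left(22 + 35\right) = -2 + 57 = 55$)
$\left(D + 36\right)^{2} = \left(55 + 36\right)^{2} = 91^{2} = 8281$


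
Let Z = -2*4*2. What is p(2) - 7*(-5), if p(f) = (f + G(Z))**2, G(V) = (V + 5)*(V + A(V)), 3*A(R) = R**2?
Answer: 5207839/9 ≈ 5.7865e+5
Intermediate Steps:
A(R) = R**2/3
Z = -16 (Z = -8*2 = -16)
G(V) = (5 + V)*(V + V**2/3) (G(V) = (V + 5)*(V + V**2/3) = (5 + V)*(V + V**2/3))
p(f) = (-2288/3 + f)**2 (p(f) = (f + (1/3)*(-16)*(15 + (-16)**2 + 8*(-16)))**2 = (f + (1/3)*(-16)*(15 + 256 - 128))**2 = (f + (1/3)*(-16)*143)**2 = (f - 2288/3)**2 = (-2288/3 + f)**2)
p(2) - 7*(-5) = (-2288 + 3*2)**2/9 - 7*(-5) = (-2288 + 6)**2/9 + 35 = (1/9)*(-2282)**2 + 35 = (1/9)*5207524 + 35 = 5207524/9 + 35 = 5207839/9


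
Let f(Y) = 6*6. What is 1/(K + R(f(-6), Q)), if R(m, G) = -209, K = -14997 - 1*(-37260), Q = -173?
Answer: 1/22054 ≈ 4.5343e-5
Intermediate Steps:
f(Y) = 36
K = 22263 (K = -14997 + 37260 = 22263)
1/(K + R(f(-6), Q)) = 1/(22263 - 209) = 1/22054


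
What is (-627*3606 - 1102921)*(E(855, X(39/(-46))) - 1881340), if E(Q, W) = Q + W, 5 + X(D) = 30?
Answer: 6325647426180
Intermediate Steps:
X(D) = 25 (X(D) = -5 + 30 = 25)
(-627*3606 - 1102921)*(E(855, X(39/(-46))) - 1881340) = (-627*3606 - 1102921)*((855 + 25) - 1881340) = (-2260962 - 1102921)*(880 - 1881340) = -3363883*(-1880460) = 6325647426180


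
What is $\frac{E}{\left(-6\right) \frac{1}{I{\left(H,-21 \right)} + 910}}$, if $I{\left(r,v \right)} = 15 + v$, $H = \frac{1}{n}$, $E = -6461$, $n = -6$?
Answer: $\frac{2920372}{3} \approx 9.7346 \cdot 10^{5}$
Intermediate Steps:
$H = - \frac{1}{6}$ ($H = \frac{1}{-6} = - \frac{1}{6} \approx -0.16667$)
$\frac{E}{\left(-6\right) \frac{1}{I{\left(H,-21 \right)} + 910}} = - \frac{6461}{\left(-6\right) \frac{1}{\left(15 - 21\right) + 910}} = - \frac{6461}{\left(-6\right) \frac{1}{-6 + 910}} = - \frac{6461}{\left(-6\right) \frac{1}{904}} = - \frac{6461}{- \frac{3}{452}} = \left(-6461\right) \left(- \frac{452}{3}\right) = \frac{2920372}{3}$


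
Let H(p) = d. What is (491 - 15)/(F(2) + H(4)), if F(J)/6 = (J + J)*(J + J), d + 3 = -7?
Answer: 238/43 ≈ 5.5349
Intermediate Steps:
d = -10 (d = -3 - 7 = -10)
F(J) = 24*J² (F(J) = 6*((J + J)*(J + J)) = 6*((2*J)*(2*J)) = 6*(4*J²) = 24*J²)
H(p) = -10
(491 - 15)/(F(2) + H(4)) = (491 - 15)/(24*2² - 10) = 476/(24*4 - 10) = 476/(96 - 10) = 476/86 = 476*(1/86) = 238/43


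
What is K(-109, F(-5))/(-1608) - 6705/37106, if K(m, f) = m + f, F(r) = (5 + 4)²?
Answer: -608917/3729153 ≈ -0.16329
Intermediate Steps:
F(r) = 81 (F(r) = 9² = 81)
K(m, f) = f + m
K(-109, F(-5))/(-1608) - 6705/37106 = (81 - 109)/(-1608) - 6705/37106 = -28*(-1/1608) - 6705*1/37106 = 7/402 - 6705/37106 = -608917/3729153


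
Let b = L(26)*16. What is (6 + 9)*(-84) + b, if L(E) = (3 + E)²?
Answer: 12196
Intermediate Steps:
b = 13456 (b = (3 + 26)²*16 = 29²*16 = 841*16 = 13456)
(6 + 9)*(-84) + b = (6 + 9)*(-84) + 13456 = 15*(-84) + 13456 = -1260 + 13456 = 12196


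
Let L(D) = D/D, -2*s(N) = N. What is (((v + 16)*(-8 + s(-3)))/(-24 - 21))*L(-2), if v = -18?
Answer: -13/45 ≈ -0.28889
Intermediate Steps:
s(N) = -N/2
L(D) = 1
(((v + 16)*(-8 + s(-3)))/(-24 - 21))*L(-2) = (((-18 + 16)*(-8 - ½*(-3)))/(-24 - 21))*1 = (-2*(-8 + 3/2)/(-45))*1 = (-2*(-13/2)*(-1/45))*1 = (13*(-1/45))*1 = -13/45*1 = -13/45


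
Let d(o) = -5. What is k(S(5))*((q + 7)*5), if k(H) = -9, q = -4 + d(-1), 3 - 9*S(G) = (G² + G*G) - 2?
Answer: 90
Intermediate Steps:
S(G) = 5/9 - 2*G²/9 (S(G) = ⅓ - ((G² + G*G) - 2)/9 = ⅓ - ((G² + G²) - 2)/9 = ⅓ - (2*G² - 2)/9 = ⅓ - (-2 + 2*G²)/9 = ⅓ + (2/9 - 2*G²/9) = 5/9 - 2*G²/9)
q = -9 (q = -4 - 5 = -9)
k(S(5))*((q + 7)*5) = -9*(-9 + 7)*5 = -(-18)*5 = -9*(-10) = 90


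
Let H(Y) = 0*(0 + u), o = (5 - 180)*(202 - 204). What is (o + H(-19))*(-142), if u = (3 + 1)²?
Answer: -49700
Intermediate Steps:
u = 16 (u = 4² = 16)
o = 350 (o = -175*(-2) = 350)
H(Y) = 0 (H(Y) = 0*(0 + 16) = 0*16 = 0)
(o + H(-19))*(-142) = (350 + 0)*(-142) = 350*(-142) = -49700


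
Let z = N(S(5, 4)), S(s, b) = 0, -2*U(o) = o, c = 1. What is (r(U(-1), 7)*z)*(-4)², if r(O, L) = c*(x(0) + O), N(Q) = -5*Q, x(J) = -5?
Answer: 0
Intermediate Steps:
U(o) = -o/2
z = 0 (z = -5*0 = 0)
r(O, L) = -5 + O (r(O, L) = 1*(-5 + O) = -5 + O)
(r(U(-1), 7)*z)*(-4)² = ((-5 - ½*(-1))*0)*(-4)² = ((-5 + ½)*0)*16 = -9/2*0*16 = 0*16 = 0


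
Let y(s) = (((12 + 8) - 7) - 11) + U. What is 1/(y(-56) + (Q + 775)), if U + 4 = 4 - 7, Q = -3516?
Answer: -1/2746 ≈ -0.00036417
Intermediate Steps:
U = -7 (U = -4 + (4 - 7) = -4 - 3 = -7)
y(s) = -5 (y(s) = (((12 + 8) - 7) - 11) - 7 = ((20 - 7) - 11) - 7 = (13 - 11) - 7 = 2 - 7 = -5)
1/(y(-56) + (Q + 775)) = 1/(-5 + (-3516 + 775)) = 1/(-5 - 2741) = 1/(-2746) = -1/2746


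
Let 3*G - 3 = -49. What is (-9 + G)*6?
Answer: -146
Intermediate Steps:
G = -46/3 (G = 1 + (⅓)*(-49) = 1 - 49/3 = -46/3 ≈ -15.333)
(-9 + G)*6 = (-9 - 46/3)*6 = -73/3*6 = -146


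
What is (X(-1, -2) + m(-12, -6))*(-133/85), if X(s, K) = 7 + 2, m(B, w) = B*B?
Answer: -1197/5 ≈ -239.40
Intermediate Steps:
m(B, w) = B²
X(s, K) = 9
(X(-1, -2) + m(-12, -6))*(-133/85) = (9 + (-12)²)*(-133/85) = (9 + 144)*(-133*1/85) = 153*(-133/85) = -1197/5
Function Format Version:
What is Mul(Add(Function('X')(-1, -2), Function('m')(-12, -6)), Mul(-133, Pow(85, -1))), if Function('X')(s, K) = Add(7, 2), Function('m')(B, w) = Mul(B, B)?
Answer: Rational(-1197, 5) ≈ -239.40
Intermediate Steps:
Function('m')(B, w) = Pow(B, 2)
Function('X')(s, K) = 9
Mul(Add(Function('X')(-1, -2), Function('m')(-12, -6)), Mul(-133, Pow(85, -1))) = Mul(Add(9, Pow(-12, 2)), Mul(-133, Pow(85, -1))) = Mul(Add(9, 144), Mul(-133, Rational(1, 85))) = Mul(153, Rational(-133, 85)) = Rational(-1197, 5)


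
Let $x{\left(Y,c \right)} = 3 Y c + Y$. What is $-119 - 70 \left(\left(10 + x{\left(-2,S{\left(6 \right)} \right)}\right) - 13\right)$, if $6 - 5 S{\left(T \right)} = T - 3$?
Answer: $483$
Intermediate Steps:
$S{\left(T \right)} = \frac{9}{5} - \frac{T}{5}$ ($S{\left(T \right)} = \frac{6}{5} - \frac{T - 3}{5} = \frac{6}{5} - \frac{-3 + T}{5} = \frac{6}{5} - \left(- \frac{3}{5} + \frac{T}{5}\right) = \frac{9}{5} - \frac{T}{5}$)
$x{\left(Y,c \right)} = Y + 3 Y c$ ($x{\left(Y,c \right)} = 3 Y c + Y = Y + 3 Y c$)
$-119 - 70 \left(\left(10 + x{\left(-2,S{\left(6 \right)} \right)}\right) - 13\right) = -119 - 70 \left(\left(10 - 2 \left(1 + 3 \left(\frac{9}{5} - \frac{6}{5}\right)\right)\right) - 13\right) = -119 - 70 \left(\left(10 - 2 \left(1 + 3 \cdot \frac{3}{5}\right)\right) - 13\right) = -119 - 70 \left(\left(10 - 2 \left(1 + \frac{9}{5}\right)\right) - 13\right) = -119 - 70 \left(\left(10 - \frac{28}{5}\right) - 13\right) = -119 - 70 \left(\frac{22}{5} - 13\right) = -119 - -602 = -119 + 602 = 483$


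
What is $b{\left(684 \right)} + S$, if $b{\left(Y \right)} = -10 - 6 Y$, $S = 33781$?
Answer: $29667$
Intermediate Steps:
$b{\left(684 \right)} + S = \left(-10 - 4104\right) + 33781 = -4114 + 33781 = 29667$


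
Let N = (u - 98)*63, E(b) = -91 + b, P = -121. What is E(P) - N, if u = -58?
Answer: 9616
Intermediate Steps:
N = -9828 (N = (-58 - 98)*63 = -156*63 = -9828)
E(P) - N = (-91 - 121) - 1*(-9828) = -212 + 9828 = 9616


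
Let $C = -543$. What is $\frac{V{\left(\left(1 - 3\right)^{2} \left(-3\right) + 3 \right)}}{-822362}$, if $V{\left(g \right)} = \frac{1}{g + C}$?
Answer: $\frac{1}{453943824} \approx 2.2029 \cdot 10^{-9}$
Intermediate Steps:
$V{\left(g \right)} = \frac{1}{-543 + g}$ ($V{\left(g \right)} = \frac{1}{g - 543} = \frac{1}{-543 + g}$)
$\frac{V{\left(\left(1 - 3\right)^{2} \left(-3\right) + 3 \right)}}{-822362} = \frac{1}{\left(-543 + \left(\left(1 - 3\right)^{2} \left(-3\right) + 3\right)\right) \left(-822362\right)} = \frac{1}{-543 + \left(\left(-2\right)^{2} \left(-3\right) + 3\right)} \left(- \frac{1}{822362}\right) = \frac{1}{-543 + \left(4 \left(-3\right) + 3\right)} \left(- \frac{1}{822362}\right) = \frac{1}{-543 + \left(-12 + 3\right)} \left(- \frac{1}{822362}\right) = \frac{1}{-543 - 9} \left(- \frac{1}{822362}\right) = \frac{1}{-552} \left(- \frac{1}{822362}\right) = \left(- \frac{1}{552}\right) \left(- \frac{1}{822362}\right) = \frac{1}{453943824}$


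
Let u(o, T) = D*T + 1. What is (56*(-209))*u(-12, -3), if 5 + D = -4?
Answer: -327712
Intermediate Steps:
D = -9 (D = -5 - 4 = -9)
u(o, T) = 1 - 9*T (u(o, T) = -9*T + 1 = 1 - 9*T)
(56*(-209))*u(-12, -3) = (56*(-209))*(1 - 9*(-3)) = -11704*(1 + 27) = -11704*28 = -327712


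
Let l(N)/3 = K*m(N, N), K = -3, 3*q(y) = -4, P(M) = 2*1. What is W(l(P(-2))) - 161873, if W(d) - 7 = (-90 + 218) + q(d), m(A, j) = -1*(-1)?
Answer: -485218/3 ≈ -1.6174e+5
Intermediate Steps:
P(M) = 2
m(A, j) = 1
q(y) = -4/3 (q(y) = (⅓)*(-4) = -4/3)
l(N) = -9 (l(N) = 3*(-3*1) = 3*(-3) = -9)
W(d) = 401/3 (W(d) = 7 + ((-90 + 218) - 4/3) = 7 + (128 - 4/3) = 7 + 380/3 = 401/3)
W(l(P(-2))) - 161873 = 401/3 - 161873 = -485218/3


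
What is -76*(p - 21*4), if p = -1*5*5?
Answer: 8284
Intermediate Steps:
p = -25 (p = -5*5 = -25)
-76*(p - 21*4) = -76*(-25 - 21*4) = -76*(-25 - 84) = -76*(-109) = 8284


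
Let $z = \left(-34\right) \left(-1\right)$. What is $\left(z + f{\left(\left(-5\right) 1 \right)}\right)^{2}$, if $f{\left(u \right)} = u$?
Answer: $841$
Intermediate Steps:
$z = 34$
$\left(z + f{\left(\left(-5\right) 1 \right)}\right)^{2} = \left(34 - 5\right)^{2} = 29^{2} = 841$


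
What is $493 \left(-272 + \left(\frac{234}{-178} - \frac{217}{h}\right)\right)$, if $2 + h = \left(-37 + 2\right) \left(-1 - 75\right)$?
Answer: $- \frac{31884855359}{236562} \approx -1.3478 \cdot 10^{5}$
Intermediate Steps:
$h = 2658$ ($h = -2 + \left(-37 + 2\right) \left(-1 - 75\right) = -2 - -2660 = -2 + 2660 = 2658$)
$493 \left(-272 + \left(\frac{234}{-178} - \frac{217}{h}\right)\right) = 493 \left(-272 + \left(\frac{234}{-178} - \frac{217}{2658}\right)\right) = 493 \left(-272 + \left(234 \left(- \frac{1}{178}\right) - \frac{217}{2658}\right)\right) = 493 \left(-272 - \frac{330299}{236562}\right) = 493 \left(- \frac{64675163}{236562}\right) = - \frac{31884855359}{236562}$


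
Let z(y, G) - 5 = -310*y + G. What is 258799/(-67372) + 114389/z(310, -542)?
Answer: -32716174671/6510627964 ≈ -5.0250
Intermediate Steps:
z(y, G) = 5 + G - 310*y (z(y, G) = 5 + (-310*y + G) = 5 + (G - 310*y) = 5 + G - 310*y)
258799/(-67372) + 114389/z(310, -542) = 258799/(-67372) + 114389/(5 - 542 - 310*310) = 258799*(-1/67372) + 114389/(5 - 542 - 96100) = -258799/67372 + 114389/(-96637) = -258799/67372 + 114389*(-1/96637) = -258799/67372 - 114389/96637 = -32716174671/6510627964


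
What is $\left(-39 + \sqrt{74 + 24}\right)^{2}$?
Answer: $1619 - 546 \sqrt{2} \approx 846.84$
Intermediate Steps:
$\left(-39 + \sqrt{74 + 24}\right)^{2} = \left(-39 + \sqrt{98}\right)^{2} = \left(-39 + 7 \sqrt{2}\right)^{2}$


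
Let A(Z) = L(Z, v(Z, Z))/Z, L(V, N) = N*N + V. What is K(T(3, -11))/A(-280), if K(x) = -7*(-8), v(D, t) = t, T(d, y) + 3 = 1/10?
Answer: -56/279 ≈ -0.20072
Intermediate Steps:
T(d, y) = -29/10 (T(d, y) = -3 + 1/10 = -3 + ⅒ = -29/10)
K(x) = 56
L(V, N) = V + N² (L(V, N) = N² + V = V + N²)
A(Z) = (Z + Z²)/Z
K(T(3, -11))/A(-280) = 56/(1 - 280) = 56/(-279) = 56*(-1/279) = -56/279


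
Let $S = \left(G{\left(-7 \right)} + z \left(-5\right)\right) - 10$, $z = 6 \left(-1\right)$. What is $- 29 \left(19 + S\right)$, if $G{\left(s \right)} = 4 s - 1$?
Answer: $-290$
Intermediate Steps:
$z = -6$
$G{\left(s \right)} = -1 + 4 s$
$S = -9$ ($S = \left(\left(-1 + 4 \left(-7\right)\right) - -30\right) - 10 = \left(\left(-1 - 28\right) + 30\right) - 10 = \left(-29 + 30\right) - 10 = 1 - 10 = -9$)
$- 29 \left(19 + S\right) = - 29 \left(19 - 9\right) = \left(-29\right) 10 = -290$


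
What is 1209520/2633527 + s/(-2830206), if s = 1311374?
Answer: -1167233653/286670150637 ≈ -0.0040717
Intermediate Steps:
1209520/2633527 + s/(-2830206) = 1209520/2633527 + 1311374/(-2830206) = 1209520*(1/2633527) + 1311374*(-1/2830206) = 93040/202579 - 655687/1415103 = -1167233653/286670150637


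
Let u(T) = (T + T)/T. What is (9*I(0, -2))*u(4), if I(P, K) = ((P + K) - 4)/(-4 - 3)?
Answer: 108/7 ≈ 15.429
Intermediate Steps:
u(T) = 2 (u(T) = (2*T)/T = 2)
I(P, K) = 4/7 - K/7 - P/7 (I(P, K) = ((K + P) - 4)/(-7) = (-4 + K + P)*(-1/7) = 4/7 - K/7 - P/7)
(9*I(0, -2))*u(4) = (9*(4/7 - 1/7*(-2) - 1/7*0))*2 = (9*(4/7 + 2/7 + 0))*2 = (9*(6/7))*2 = (54/7)*2 = 108/7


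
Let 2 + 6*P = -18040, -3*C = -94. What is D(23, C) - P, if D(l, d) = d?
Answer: 9115/3 ≈ 3038.3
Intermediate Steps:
C = 94/3 (C = -⅓*(-94) = 94/3 ≈ 31.333)
P = -3007 (P = -⅓ + (⅙)*(-18040) = -⅓ - 9020/3 = -3007)
D(23, C) - P = 94/3 - 1*(-3007) = 94/3 + 3007 = 9115/3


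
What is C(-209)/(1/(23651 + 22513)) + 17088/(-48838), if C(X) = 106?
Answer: 119491535352/24419 ≈ 4.8934e+6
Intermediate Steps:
C(-209)/(1/(23651 + 22513)) + 17088/(-48838) = 106/(1/(23651 + 22513)) + 17088/(-48838) = 106/(1/46164) + 17088*(-1/48838) = 106/(1/46164) - 8544/24419 = 106*46164 - 8544/24419 = 4893384 - 8544/24419 = 119491535352/24419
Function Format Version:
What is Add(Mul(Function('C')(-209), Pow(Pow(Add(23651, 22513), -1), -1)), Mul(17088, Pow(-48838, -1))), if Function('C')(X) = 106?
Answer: Rational(119491535352, 24419) ≈ 4.8934e+6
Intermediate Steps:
Add(Mul(Function('C')(-209), Pow(Pow(Add(23651, 22513), -1), -1)), Mul(17088, Pow(-48838, -1))) = Add(Mul(106, Pow(Pow(Add(23651, 22513), -1), -1)), Mul(17088, Pow(-48838, -1))) = Add(Mul(106, Pow(Pow(46164, -1), -1)), Mul(17088, Rational(-1, 48838))) = Add(Mul(106, Pow(Rational(1, 46164), -1)), Rational(-8544, 24419)) = Add(Mul(106, 46164), Rational(-8544, 24419)) = Add(4893384, Rational(-8544, 24419)) = Rational(119491535352, 24419)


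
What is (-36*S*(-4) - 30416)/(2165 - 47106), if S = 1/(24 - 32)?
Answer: 30434/44941 ≈ 0.67720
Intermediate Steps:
S = -⅛ (S = 1/(-8) = -⅛ ≈ -0.12500)
(-36*S*(-4) - 30416)/(2165 - 47106) = (-36*(-⅛)*(-4) - 30416)/(2165 - 47106) = ((9/2)*(-4) - 30416)/(-44941) = (-18 - 30416)*(-1/44941) = -30434*(-1/44941) = 30434/44941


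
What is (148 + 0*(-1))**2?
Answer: 21904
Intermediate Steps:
(148 + 0*(-1))**2 = (148 + 0)**2 = 148**2 = 21904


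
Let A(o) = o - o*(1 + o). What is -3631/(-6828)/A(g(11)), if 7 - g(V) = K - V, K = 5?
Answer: -3631/1153932 ≈ -0.0031466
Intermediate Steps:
g(V) = 2 + V (g(V) = 7 - (5 - V) = 7 + (-5 + V) = 2 + V)
A(o) = o - o*(1 + o)
-3631/(-6828)/A(g(11)) = -3631/(-6828)/((-(2 + 11)**2)) = -3631*(-1/6828)/((-1*13**2)) = -(-3631)/(6828*((-1*169))) = -(-3631)/(6828*(-169)) = -(-3631)*(-1)/(6828*169) = -1*3631/1153932 = -3631/1153932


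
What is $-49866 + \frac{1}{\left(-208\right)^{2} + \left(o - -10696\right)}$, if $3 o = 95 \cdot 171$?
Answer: $- \frac{2960793749}{59375} \approx -49866.0$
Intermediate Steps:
$o = 5415$ ($o = \frac{95 \cdot 171}{3} = \frac{1}{3} \cdot 16245 = 5415$)
$-49866 + \frac{1}{\left(-208\right)^{2} + \left(o - -10696\right)} = -49866 + \frac{1}{\left(-208\right)^{2} + \left(5415 - -10696\right)} = -49866 + \frac{1}{43264 + \left(5415 + 10696\right)} = -49866 + \frac{1}{43264 + 16111} = -49866 + \frac{1}{59375} = - \frac{2960793749}{59375}$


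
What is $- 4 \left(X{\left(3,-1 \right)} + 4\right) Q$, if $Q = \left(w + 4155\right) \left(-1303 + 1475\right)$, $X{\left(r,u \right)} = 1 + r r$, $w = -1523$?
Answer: $-25351424$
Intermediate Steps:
$X{\left(r,u \right)} = 1 + r^{2}$
$Q = 452704$ ($Q = \left(-1523 + 4155\right) \left(-1303 + 1475\right) = 2632 \cdot 172 = 452704$)
$- 4 \left(X{\left(3,-1 \right)} + 4\right) Q = - 4 \left(\left(1 + 3^{2}\right) + 4\right) 452704 = - 4 \left(\left(1 + 9\right) + 4\right) 452704 = - 4 \left(10 + 4\right) 452704 = \left(-4\right) 14 \cdot 452704 = \left(-56\right) 452704 = -25351424$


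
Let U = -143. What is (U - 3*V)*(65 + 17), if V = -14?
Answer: -8282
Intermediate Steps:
(U - 3*V)*(65 + 17) = (-143 - 3*(-14))*(65 + 17) = (-143 + 42)*82 = -101*82 = -8282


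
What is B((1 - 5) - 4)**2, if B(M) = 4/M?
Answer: 1/4 ≈ 0.25000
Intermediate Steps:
B((1 - 5) - 4)**2 = (4/((1 - 5) - 4))**2 = (4/(-4 - 4))**2 = (4/(-8))**2 = (4*(-1/8))**2 = (-1/2)**2 = 1/4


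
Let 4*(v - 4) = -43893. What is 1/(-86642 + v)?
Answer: -4/390445 ≈ -1.0245e-5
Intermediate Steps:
v = -43877/4 (v = 4 + (1/4)*(-43893) = 4 - 43893/4 = -43877/4 ≈ -10969.)
1/(-86642 + v) = 1/(-86642 - 43877/4) = 1/(-390445/4) = -4/390445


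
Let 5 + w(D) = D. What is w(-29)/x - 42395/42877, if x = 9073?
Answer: -386107653/389023021 ≈ -0.99251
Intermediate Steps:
w(D) = -5 + D
w(-29)/x - 42395/42877 = (-5 - 29)/9073 - 42395/42877 = -34*1/9073 - 42395*1/42877 = -34/9073 - 42395/42877 = -386107653/389023021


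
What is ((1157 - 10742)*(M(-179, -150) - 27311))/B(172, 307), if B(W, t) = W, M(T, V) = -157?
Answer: 65820195/43 ≈ 1.5307e+6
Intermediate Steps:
((1157 - 10742)*(M(-179, -150) - 27311))/B(172, 307) = ((1157 - 10742)*(-157 - 27311))/172 = -9585*(-27468)*(1/172) = 263280780*(1/172) = 65820195/43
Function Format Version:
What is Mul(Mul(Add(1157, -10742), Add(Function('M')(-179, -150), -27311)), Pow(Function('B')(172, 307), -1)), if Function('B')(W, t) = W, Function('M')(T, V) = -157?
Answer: Rational(65820195, 43) ≈ 1.5307e+6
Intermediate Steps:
Mul(Mul(Add(1157, -10742), Add(Function('M')(-179, -150), -27311)), Pow(Function('B')(172, 307), -1)) = Mul(Mul(Add(1157, -10742), Add(-157, -27311)), Pow(172, -1)) = Mul(Mul(-9585, -27468), Rational(1, 172)) = Mul(263280780, Rational(1, 172)) = Rational(65820195, 43)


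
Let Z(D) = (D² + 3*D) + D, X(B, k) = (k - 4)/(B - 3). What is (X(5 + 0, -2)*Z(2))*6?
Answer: -216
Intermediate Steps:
X(B, k) = (-4 + k)/(-3 + B)
Z(D) = D² + 4*D
(X(5 + 0, -2)*Z(2))*6 = (((-4 - 2)/(-3 + (5 + 0)))*(2*(4 + 2)))*6 = ((-6/(-3 + 5))*(2*6))*6 = ((-6/2)*12)*6 = (((½)*(-6))*12)*6 = -3*12*6 = -36*6 = -216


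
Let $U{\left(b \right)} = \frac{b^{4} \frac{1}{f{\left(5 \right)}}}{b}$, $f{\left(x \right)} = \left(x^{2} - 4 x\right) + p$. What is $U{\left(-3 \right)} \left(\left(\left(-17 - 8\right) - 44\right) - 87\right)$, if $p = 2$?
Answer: $\frac{4212}{7} \approx 601.71$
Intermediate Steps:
$f{\left(x \right)} = 2 + x^{2} - 4 x$ ($f{\left(x \right)} = \left(x^{2} - 4 x\right) + 2 = 2 + x^{2} - 4 x$)
$U{\left(b \right)} = \frac{b^{3}}{7}$ ($U{\left(b \right)} = \frac{b^{4} \frac{1}{2 + 5^{2} - 20}}{b} = \frac{b^{4} \frac{1}{2 + 25 - 20}}{b} = \frac{b^{4} \cdot \frac{1}{7}}{b} = \frac{\frac{1}{7} b^{4}}{b} = \frac{b^{3}}{7}$)
$U{\left(-3 \right)} \left(\left(\left(-17 - 8\right) - 44\right) - 87\right) = \frac{\left(-3\right)^{3}}{7} \left(\left(\left(-17 - 8\right) - 44\right) - 87\right) = \frac{1}{7} \left(-27\right) \left(\left(-25 - 44\right) - 87\right) = - \frac{27 \left(-69 - 87\right)}{7} = \left(- \frac{27}{7}\right) \left(-156\right) = \frac{4212}{7}$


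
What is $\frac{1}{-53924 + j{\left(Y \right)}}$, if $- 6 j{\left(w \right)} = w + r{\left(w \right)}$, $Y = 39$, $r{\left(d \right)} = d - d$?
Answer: $- \frac{2}{107861} \approx -1.8542 \cdot 10^{-5}$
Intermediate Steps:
$r{\left(d \right)} = 0$
$j{\left(w \right)} = - \frac{w}{6}$ ($j{\left(w \right)} = - \frac{w + 0}{6} = - \frac{w}{6}$)
$\frac{1}{-53924 + j{\left(Y \right)}} = \frac{1}{-53924 - \frac{13}{2}} = \frac{1}{- \frac{107861}{2}} = - \frac{2}{107861}$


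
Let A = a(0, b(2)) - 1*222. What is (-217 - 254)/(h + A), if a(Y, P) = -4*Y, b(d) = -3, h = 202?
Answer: 471/20 ≈ 23.550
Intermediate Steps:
A = -222 (A = -4*0 - 1*222 = 0 - 222 = -222)
(-217 - 254)/(h + A) = (-217 - 254)/(202 - 222) = -471/(-20) = -471*(-1/20) = 471/20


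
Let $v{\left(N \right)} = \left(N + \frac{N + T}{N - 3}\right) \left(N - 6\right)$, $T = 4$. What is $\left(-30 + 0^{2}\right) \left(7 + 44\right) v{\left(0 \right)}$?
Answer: $-12240$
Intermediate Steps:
$v{\left(N \right)} = \left(-6 + N\right) \left(N + \frac{4 + N}{-3 + N}\right)$ ($v{\left(N \right)} = \left(N + \frac{N + 4}{N - 3}\right) \left(N - 6\right) = \left(N + \frac{4 + N}{-3 + N}\right) \left(-6 + N\right) = \left(-6 + N\right) \left(N + \frac{4 + N}{-3 + N}\right)$)
$\left(-30 + 0^{2}\right) \left(7 + 44\right) v{\left(0 \right)} = \left(-30 + 0^{2}\right) \left(7 + 44\right) \frac{-24 + 0^{3} - 8 \cdot 0^{2} + 16 \cdot 0}{-3 + 0} = \left(-30 + 0\right) 51 \frac{-24 + 0 - 0 + 0}{-3} = \left(-30\right) 51 \left(- \frac{-24 + 0 + 0 + 0}{3}\right) = - 1530 \left(\left(- \frac{1}{3}\right) \left(-24\right)\right) = \left(-1530\right) 8 = -12240$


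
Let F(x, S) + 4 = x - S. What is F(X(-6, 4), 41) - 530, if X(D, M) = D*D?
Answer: -539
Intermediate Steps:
X(D, M) = D**2
F(x, S) = -4 + x - S (F(x, S) = -4 + (x - S) = -4 + x - S)
F(X(-6, 4), 41) - 530 = (-4 + (-6)**2 - 1*41) - 530 = (-4 + 36 - 41) - 530 = -9 - 530 = -539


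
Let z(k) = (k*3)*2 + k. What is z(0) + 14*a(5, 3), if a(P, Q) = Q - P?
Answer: -28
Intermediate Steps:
z(k) = 7*k (z(k) = (3*k)*2 + k = 6*k + k = 7*k)
z(0) + 14*a(5, 3) = 7*0 + 14*(3 - 1*5) = 0 + 14*(3 - 5) = 0 + 14*(-2) = 0 - 28 = -28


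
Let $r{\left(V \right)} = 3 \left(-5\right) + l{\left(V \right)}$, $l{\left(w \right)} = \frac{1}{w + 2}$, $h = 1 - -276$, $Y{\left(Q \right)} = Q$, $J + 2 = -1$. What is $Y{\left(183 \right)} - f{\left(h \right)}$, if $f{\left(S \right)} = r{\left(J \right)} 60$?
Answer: $1143$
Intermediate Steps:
$J = -3$ ($J = -2 - 1 = -3$)
$h = 277$ ($h = 1 + 276 = 277$)
$l{\left(w \right)} = \frac{1}{2 + w}$
$r{\left(V \right)} = -15 + \frac{1}{2 + V}$ ($r{\left(V \right)} = 3 \left(-5\right) + \frac{1}{2 + V} = -15 + \frac{1}{2 + V}$)
$f{\left(S \right)} = -960$ ($f{\left(S \right)} = \frac{-29 - -45}{2 - 3} \cdot 60 = \frac{-29 + 45}{-1} \cdot 60 = \left(-1\right) 16 \cdot 60 = \left(-16\right) 60 = -960$)
$Y{\left(183 \right)} - f{\left(h \right)} = 183 - -960 = 183 + 960 = 1143$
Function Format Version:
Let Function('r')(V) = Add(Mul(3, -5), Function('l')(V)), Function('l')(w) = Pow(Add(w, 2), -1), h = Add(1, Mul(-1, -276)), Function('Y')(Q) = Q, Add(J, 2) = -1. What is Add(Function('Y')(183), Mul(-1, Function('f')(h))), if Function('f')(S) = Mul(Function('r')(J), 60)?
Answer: 1143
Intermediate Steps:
J = -3 (J = Add(-2, -1) = -3)
h = 277 (h = Add(1, 276) = 277)
Function('l')(w) = Pow(Add(2, w), -1)
Function('r')(V) = Add(-15, Pow(Add(2, V), -1)) (Function('r')(V) = Add(Mul(3, -5), Pow(Add(2, V), -1)) = Add(-15, Pow(Add(2, V), -1)))
Function('f')(S) = -960 (Function('f')(S) = Mul(Mul(Pow(Add(2, -3), -1), Add(-29, Mul(-15, -3))), 60) = Mul(Mul(Pow(-1, -1), Add(-29, 45)), 60) = Mul(Mul(-1, 16), 60) = Mul(-16, 60) = -960)
Add(Function('Y')(183), Mul(-1, Function('f')(h))) = Add(183, Mul(-1, -960)) = Add(183, 960) = 1143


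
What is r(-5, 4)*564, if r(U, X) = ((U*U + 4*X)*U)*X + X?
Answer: -460224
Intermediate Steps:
r(U, X) = X + U*X*(U² + 4*X) (r(U, X) = ((U² + 4*X)*U)*X + X = (U*(U² + 4*X))*X + X = U*X*(U² + 4*X) + X = X + U*X*(U² + 4*X))
r(-5, 4)*564 = (4*(1 + (-5)³ + 4*(-5)*4))*564 = (4*(1 - 125 - 80))*564 = (4*(-204))*564 = -816*564 = -460224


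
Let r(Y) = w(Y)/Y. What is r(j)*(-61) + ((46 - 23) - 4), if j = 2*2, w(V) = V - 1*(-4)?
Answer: -103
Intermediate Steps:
w(V) = 4 + V (w(V) = V + 4 = 4 + V)
j = 4
r(Y) = (4 + Y)/Y
r(j)*(-61) + ((46 - 23) - 4) = ((4 + 4)/4)*(-61) + ((46 - 23) - 4) = ((¼)*8)*(-61) + (23 - 4) = 2*(-61) + 19 = -122 + 19 = -103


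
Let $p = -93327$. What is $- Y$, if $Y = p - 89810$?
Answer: $183137$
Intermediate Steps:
$Y = -183137$ ($Y = -93327 - 89810 = -183137$)
$- Y = \left(-1\right) \left(-183137\right) = 183137$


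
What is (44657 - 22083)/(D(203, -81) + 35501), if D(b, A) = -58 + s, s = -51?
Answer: 11287/17696 ≈ 0.63783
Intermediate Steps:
D(b, A) = -109 (D(b, A) = -58 - 51 = -109)
(44657 - 22083)/(D(203, -81) + 35501) = (44657 - 22083)/(-109 + 35501) = 22574/35392 = 22574*(1/35392) = 11287/17696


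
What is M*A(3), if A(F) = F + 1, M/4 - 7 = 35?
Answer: 672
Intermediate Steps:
M = 168 (M = 28 + 4*35 = 28 + 140 = 168)
A(F) = 1 + F
M*A(3) = 168*(1 + 3) = 168*4 = 672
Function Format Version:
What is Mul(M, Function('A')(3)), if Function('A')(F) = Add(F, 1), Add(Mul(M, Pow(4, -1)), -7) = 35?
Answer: 672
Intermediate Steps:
M = 168 (M = Add(28, Mul(4, 35)) = Add(28, 140) = 168)
Function('A')(F) = Add(1, F)
Mul(M, Function('A')(3)) = Mul(168, Add(1, 3)) = Mul(168, 4) = 672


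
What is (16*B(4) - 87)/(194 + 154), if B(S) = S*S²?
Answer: 937/348 ≈ 2.6925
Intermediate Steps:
B(S) = S³
(16*B(4) - 87)/(194 + 154) = (16*4³ - 87)/(194 + 154) = (16*64 - 87)/348 = (1024 - 87)*(1/348) = 937*(1/348) = 937/348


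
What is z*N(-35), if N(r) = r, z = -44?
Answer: 1540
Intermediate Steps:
z*N(-35) = -44*(-35) = 1540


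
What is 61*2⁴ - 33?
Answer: 943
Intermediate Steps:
61*2⁴ - 33 = 61*16 - 33 = 976 - 33 = 943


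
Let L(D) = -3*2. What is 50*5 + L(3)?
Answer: 244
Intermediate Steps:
L(D) = -6
50*5 + L(3) = 50*5 - 6 = 250 - 6 = 244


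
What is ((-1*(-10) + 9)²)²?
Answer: 130321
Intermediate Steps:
((-1*(-10) + 9)²)² = ((10 + 9)²)² = (19²)² = 361² = 130321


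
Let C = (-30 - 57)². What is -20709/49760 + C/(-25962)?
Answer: -152380083/215311520 ≈ -0.70772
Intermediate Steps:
C = 7569 (C = (-87)² = 7569)
-20709/49760 + C/(-25962) = -20709/49760 + 7569/(-25962) = -20709*1/49760 + 7569*(-1/25962) = -20709/49760 - 2523/8654 = -152380083/215311520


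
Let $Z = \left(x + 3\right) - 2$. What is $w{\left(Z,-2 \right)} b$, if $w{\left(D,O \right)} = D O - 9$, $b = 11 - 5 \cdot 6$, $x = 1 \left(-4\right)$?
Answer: $57$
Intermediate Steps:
$x = -4$
$b = -19$ ($b = 11 - 30 = -19$)
$Z = -3$ ($Z = \left(-4 + 3\right) - 2 = -1 - 2 = -3$)
$w{\left(D,O \right)} = -9 + D O$
$w{\left(Z,-2 \right)} b = \left(-9 - -6\right) \left(-19\right) = \left(-9 + 6\right) \left(-19\right) = \left(-3\right) \left(-19\right) = 57$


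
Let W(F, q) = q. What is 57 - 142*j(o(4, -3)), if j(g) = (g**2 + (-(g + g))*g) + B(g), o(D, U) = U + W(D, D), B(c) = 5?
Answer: -511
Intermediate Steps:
o(D, U) = D + U (o(D, U) = U + D = D + U)
j(g) = 5 - g**2 (j(g) = (g**2 + (-(g + g))*g) + 5 = (g**2 + (-2*g)*g) + 5 = (g**2 - 2*g**2) + 5 = -g**2 + 5 = 5 - g**2)
57 - 142*j(o(4, -3)) = 57 - 142*(5 - (4 - 3)**2) = 57 - 142*(5 - 1*1**2) = 57 - 142*(5 - 1*1) = 57 - 142*(5 - 1) = 57 - 142*4 = 57 - 568 = -511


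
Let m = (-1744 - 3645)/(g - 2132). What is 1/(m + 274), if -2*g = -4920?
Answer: 328/84483 ≈ 0.0038824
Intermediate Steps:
g = 2460 (g = -½*(-4920) = 2460)
m = -5389/328 (m = (-1744 - 3645)/(2460 - 2132) = -5389/328 ≈ -16.430)
1/(m + 274) = 1/(-5389/328 + 274) = 1/(84483/328) = 328/84483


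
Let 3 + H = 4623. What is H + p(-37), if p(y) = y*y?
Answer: 5989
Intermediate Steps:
H = 4620 (H = -3 + 4623 = 4620)
p(y) = y²
H + p(-37) = 4620 + (-37)² = 4620 + 1369 = 5989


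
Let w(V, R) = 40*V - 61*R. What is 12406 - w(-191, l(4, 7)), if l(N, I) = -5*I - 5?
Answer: 17606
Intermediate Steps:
l(N, I) = -5 - 5*I
w(V, R) = -61*R + 40*V
12406 - w(-191, l(4, 7)) = 12406 - (-61*(-5 - 5*7) + 40*(-191)) = 12406 - (-61*(-5 - 35) - 7640) = 12406 - (-61*(-40) - 7640) = 12406 - (2440 - 7640) = 12406 - 1*(-5200) = 12406 + 5200 = 17606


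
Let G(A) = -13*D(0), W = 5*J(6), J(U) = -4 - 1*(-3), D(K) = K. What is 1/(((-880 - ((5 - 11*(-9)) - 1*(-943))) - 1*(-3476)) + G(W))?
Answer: 1/1549 ≈ 0.00064558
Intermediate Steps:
J(U) = -1 (J(U) = -4 + 3 = -1)
W = -5 (W = 5*(-1) = -5)
G(A) = 0 (G(A) = -13*0 = 0)
1/(((-880 - ((5 - 11*(-9)) - 1*(-943))) - 1*(-3476)) + G(W)) = 1/(((-880 - ((5 - 11*(-9)) - 1*(-943))) - 1*(-3476)) + 0) = 1/(((-880 - ((5 + 99) + 943)) + 3476) + 0) = 1/(((-880 - (104 + 943)) + 3476) + 0) = 1/(((-880 - 1*1047) + 3476) + 0) = 1/(((-880 - 1047) + 3476) + 0) = 1/((-1927 + 3476) + 0) = 1/(1549 + 0) = 1/1549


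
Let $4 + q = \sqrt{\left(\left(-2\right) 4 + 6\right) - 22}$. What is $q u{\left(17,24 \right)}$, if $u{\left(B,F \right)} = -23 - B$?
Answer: $160 - 80 i \sqrt{6} \approx 160.0 - 195.96 i$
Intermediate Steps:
$q = -4 + 2 i \sqrt{6}$ ($q = -4 + \sqrt{\left(\left(-2\right) 4 + 6\right) - 22} = -4 + \sqrt{\left(-8 + 6\right) - 22} = -4 + \sqrt{-2 - 22} = -4 + \sqrt{-24} = -4 + 2 i \sqrt{6} \approx -4.0 + 4.899 i$)
$q u{\left(17,24 \right)} = \left(-4 + 2 i \sqrt{6}\right) \left(-23 - 17\right) = \left(-4 + 2 i \sqrt{6}\right) \left(-40\right) = 160 - 80 i \sqrt{6}$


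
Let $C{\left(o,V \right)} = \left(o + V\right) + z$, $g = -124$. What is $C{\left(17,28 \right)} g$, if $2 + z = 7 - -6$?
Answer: $-6944$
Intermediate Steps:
$z = 11$ ($z = -2 + \left(7 - -6\right) = -2 + \left(7 + 6\right) = -2 + 13 = 11$)
$C{\left(o,V \right)} = 11 + V + o$ ($C{\left(o,V \right)} = \left(o + V\right) + 11 = \left(V + o\right) + 11 = 11 + V + o$)
$C{\left(17,28 \right)} g = \left(11 + 28 + 17\right) \left(-124\right) = 56 \left(-124\right) = -6944$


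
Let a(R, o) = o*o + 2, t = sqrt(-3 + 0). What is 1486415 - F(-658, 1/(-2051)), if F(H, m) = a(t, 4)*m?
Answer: 3048637183/2051 ≈ 1.4864e+6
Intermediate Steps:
t = I*sqrt(3) (t = sqrt(-3) = I*sqrt(3) ≈ 1.732*I)
a(R, o) = 2 + o**2 (a(R, o) = o**2 + 2 = 2 + o**2)
F(H, m) = 18*m (F(H, m) = (2 + 4**2)*m = (2 + 16)*m = 18*m)
1486415 - F(-658, 1/(-2051)) = 1486415 - 18/(-2051) = 1486415 - 18*(-1)/2051 = 1486415 - 1*(-18/2051) = 1486415 + 18/2051 = 3048637183/2051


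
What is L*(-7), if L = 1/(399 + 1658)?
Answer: -7/2057 ≈ -0.0034030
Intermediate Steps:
L = 1/2057 ≈ 0.00048614
L*(-7) = (1/2057)*(-7) = -7/2057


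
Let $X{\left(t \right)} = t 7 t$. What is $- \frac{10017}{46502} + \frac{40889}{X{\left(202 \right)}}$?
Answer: $- \frac{479857699}{6641136628} \approx -0.072255$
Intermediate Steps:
$X{\left(t \right)} = 7 t^{2}$ ($X{\left(t \right)} = 7 t t = 7 t^{2}$)
$- \frac{10017}{46502} + \frac{40889}{X{\left(202 \right)}} = - \frac{10017}{46502} + \frac{40889}{7 \cdot 202^{2}} = \left(-10017\right) \frac{1}{46502} + \frac{40889}{7 \cdot 40804} = - \frac{10017}{46502} + \frac{40889}{285628} = - \frac{479857699}{6641136628}$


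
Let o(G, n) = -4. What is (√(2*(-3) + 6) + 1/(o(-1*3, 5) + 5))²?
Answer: 1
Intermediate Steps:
(√(2*(-3) + 6) + 1/(o(-1*3, 5) + 5))² = (√(2*(-3) + 6) + 1/(-4 + 5))² = (√(-6 + 6) + 1/1)² = (√0 + 1)² = (0 + 1)² = 1² = 1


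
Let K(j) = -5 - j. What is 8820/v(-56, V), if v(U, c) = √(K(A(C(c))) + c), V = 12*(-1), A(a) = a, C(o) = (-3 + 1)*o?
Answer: -8820*I*√41/41 ≈ -1377.5*I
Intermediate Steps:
C(o) = -2*o
V = -12
v(U, c) = √(-5 + 3*c) (v(U, c) = √((-5 - (-2)*c) + c) = √((-5 + 2*c) + c) = √(-5 + 3*c))
8820/v(-56, V) = 8820/(√(-5 + 3*(-12))) = 8820/(√(-5 - 36)) = 8820/(√(-41)) = 8820/((I*√41)) = 8820*(-I*√41/41) = -8820*I*√41/41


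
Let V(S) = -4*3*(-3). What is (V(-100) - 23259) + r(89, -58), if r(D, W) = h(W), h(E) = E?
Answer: -23281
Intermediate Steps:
V(S) = 36 (V(S) = -12*(-3) = 36)
r(D, W) = W
(V(-100) - 23259) + r(89, -58) = (36 - 23259) - 58 = -23223 - 58 = -23281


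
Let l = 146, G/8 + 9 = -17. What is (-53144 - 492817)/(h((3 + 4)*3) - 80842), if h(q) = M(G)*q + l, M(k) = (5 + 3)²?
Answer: 41997/6104 ≈ 6.8802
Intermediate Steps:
G = -208 (G = -72 + 8*(-17) = -72 - 136 = -208)
M(k) = 64 (M(k) = 8² = 64)
h(q) = 146 + 64*q (h(q) = 64*q + 146 = 146 + 64*q)
(-53144 - 492817)/(h((3 + 4)*3) - 80842) = (-53144 - 492817)/((146 + 64*((3 + 4)*3)) - 80842) = -545961/((146 + 64*(7*3)) - 80842) = -545961/((146 + 64*21) - 80842) = -545961/((146 + 1344) - 80842) = -545961/(1490 - 80842) = -545961/(-79352) = -545961*(-1/79352) = 41997/6104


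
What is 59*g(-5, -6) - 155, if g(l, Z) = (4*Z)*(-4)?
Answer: 5509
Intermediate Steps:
g(l, Z) = -16*Z
59*g(-5, -6) - 155 = 59*(-16*(-6)) - 155 = 59*96 - 155 = 5664 - 155 = 5509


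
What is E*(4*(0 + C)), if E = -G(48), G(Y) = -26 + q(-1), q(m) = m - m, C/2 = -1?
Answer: -208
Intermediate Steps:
C = -2 (C = 2*(-1) = -2)
q(m) = 0
G(Y) = -26 (G(Y) = -26 + 0 = -26)
E = 26 (E = -1*(-26) = 26)
E*(4*(0 + C)) = 26*(4*(0 - 2)) = 26*(4*(-2)) = 26*(-8) = -208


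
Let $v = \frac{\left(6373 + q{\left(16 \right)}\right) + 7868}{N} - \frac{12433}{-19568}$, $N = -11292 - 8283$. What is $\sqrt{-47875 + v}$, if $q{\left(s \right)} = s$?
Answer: $\frac{13 i \sqrt{11545608997988529}}{6384060} \approx 218.8 i$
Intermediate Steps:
$N = -19575$
$v = - \frac{35605001}{383043600}$ ($v = \frac{\left(6373 + 16\right) + 7868}{-19575} - \frac{12433}{-19568} = \left(6389 + 7868\right) \left(- \frac{1}{19575}\right) - - \frac{12433}{19568} = 14257 \left(- \frac{1}{19575}\right) + \frac{12433}{19568} = - \frac{14257}{19575} + \frac{12433}{19568} = - \frac{35605001}{383043600} \approx -0.092953$)
$\sqrt{-47875 + v} = \sqrt{-47875 - \frac{35605001}{383043600}} = \sqrt{- \frac{18338247955001}{383043600}} = \frac{13 i \sqrt{11545608997988529}}{6384060}$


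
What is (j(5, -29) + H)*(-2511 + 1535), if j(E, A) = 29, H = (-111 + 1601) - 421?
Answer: -1071648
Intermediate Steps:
H = 1069 (H = 1490 - 421 = 1069)
(j(5, -29) + H)*(-2511 + 1535) = (29 + 1069)*(-2511 + 1535) = 1098*(-976) = -1071648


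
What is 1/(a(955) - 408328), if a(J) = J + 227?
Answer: -1/407146 ≈ -2.4561e-6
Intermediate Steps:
a(J) = 227 + J
1/(a(955) - 408328) = 1/((227 + 955) - 408328) = 1/(1182 - 408328) = 1/(-407146) = -1/407146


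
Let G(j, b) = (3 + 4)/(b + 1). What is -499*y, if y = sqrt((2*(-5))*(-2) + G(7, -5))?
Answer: -499*sqrt(73)/2 ≈ -2131.7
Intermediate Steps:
G(j, b) = 7/(1 + b)
y = sqrt(73)/2 (y = sqrt((2*(-5))*(-2) + 7/(1 - 5)) = sqrt(-10*(-2) + 7/(-4)) = sqrt(20 + 7*(-1/4)) = sqrt(20 - 7/4) = sqrt(73/4) = sqrt(73)/2 ≈ 4.2720)
-499*y = -499*sqrt(73)/2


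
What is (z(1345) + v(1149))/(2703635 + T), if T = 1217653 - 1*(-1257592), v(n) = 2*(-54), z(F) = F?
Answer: 1237/5178880 ≈ 0.00023885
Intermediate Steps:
v(n) = -108
T = 2475245 (T = 1217653 + 1257592 = 2475245)
(z(1345) + v(1149))/(2703635 + T) = (1345 - 108)/(2703635 + 2475245) = 1237/5178880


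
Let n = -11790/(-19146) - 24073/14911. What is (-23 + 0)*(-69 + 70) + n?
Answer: -1141879851/47581001 ≈ -23.999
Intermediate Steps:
n = -47516828/47581001 (n = -11790*(-1/19146) - 24073*1/14911 = 1965/3191 - 24073/14911 = -47516828/47581001 ≈ -0.99865)
(-23 + 0)*(-69 + 70) + n = (-23 + 0)*(-69 + 70) - 47516828/47581001 = -23*1 - 47516828/47581001 = -23 - 47516828/47581001 = -1141879851/47581001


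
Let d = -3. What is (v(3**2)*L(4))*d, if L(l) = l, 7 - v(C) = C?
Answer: 24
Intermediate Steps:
v(C) = 7 - C
(v(3**2)*L(4))*d = ((7 - 1*3**2)*4)*(-3) = ((7 - 1*9)*4)*(-3) = ((7 - 9)*4)*(-3) = -2*4*(-3) = -8*(-3) = 24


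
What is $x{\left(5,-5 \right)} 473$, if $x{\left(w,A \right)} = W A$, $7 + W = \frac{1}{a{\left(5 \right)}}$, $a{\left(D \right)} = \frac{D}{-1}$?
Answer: $17028$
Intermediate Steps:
$a{\left(D \right)} = - D$ ($a{\left(D \right)} = D \left(-1\right) = - D$)
$W = - \frac{36}{5}$ ($W = -7 + \frac{1}{\left(-1\right) 5} = -7 + \frac{1}{-5} = -7 - \frac{1}{5} = - \frac{36}{5} \approx -7.2$)
$x{\left(w,A \right)} = - \frac{36 A}{5}$
$x{\left(5,-5 \right)} 473 = \left(- \frac{36}{5}\right) \left(-5\right) 473 = 36 \cdot 473 = 17028$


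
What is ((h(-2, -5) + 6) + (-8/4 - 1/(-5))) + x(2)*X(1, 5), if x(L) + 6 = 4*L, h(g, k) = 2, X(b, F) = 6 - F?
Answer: 41/5 ≈ 8.2000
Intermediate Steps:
x(L) = -6 + 4*L
((h(-2, -5) + 6) + (-8/4 - 1/(-5))) + x(2)*X(1, 5) = ((2 + 6) + (-8/4 - 1/(-5))) + (-6 + 4*2)*(6 - 1*5) = (8 + (-8*¼ - 1*(-⅕))) + (-6 + 8)*(6 - 5) = (8 + (-2 + ⅕)) + 2*1 = (8 - 9/5) + 2 = 31/5 + 2 = 41/5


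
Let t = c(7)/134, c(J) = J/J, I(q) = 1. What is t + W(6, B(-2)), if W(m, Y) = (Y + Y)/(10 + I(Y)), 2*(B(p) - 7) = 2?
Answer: 2155/1474 ≈ 1.4620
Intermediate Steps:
B(p) = 8 (B(p) = 7 + (½)*2 = 7 + 1 = 8)
c(J) = 1
W(m, Y) = 2*Y/11 (W(m, Y) = (Y + Y)/(10 + 1) = (2*Y)/11 = (2*Y)*(1/11) = 2*Y/11)
t = 1/134 ≈ 0.0074627
t + W(6, B(-2)) = 1/134 + (2/11)*8 = 1/134 + 16/11 = 2155/1474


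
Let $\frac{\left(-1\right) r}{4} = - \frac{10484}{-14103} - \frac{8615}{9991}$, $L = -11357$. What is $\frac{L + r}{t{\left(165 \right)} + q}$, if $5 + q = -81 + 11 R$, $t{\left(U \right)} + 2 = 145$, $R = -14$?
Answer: $\frac{1600169193257}{13667598081} \approx 117.08$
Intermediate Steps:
$t{\left(U \right)} = 143$ ($t{\left(U \right)} = -2 + 145 = 143$)
$q = -240$ ($q = -5 + \left(-81 + 11 \left(-14\right)\right) = -5 - 235 = -240$)
$r = \frac{67006804}{140903073}$ ($r = - 4 \left(- \frac{10484}{-14103} - \frac{8615}{9991}\right) = - 4 \left(\left(-10484\right) \left(- \frac{1}{14103}\right) - \frac{8615}{9991}\right) = - 4 \left(\frac{10484}{14103} - \frac{8615}{9991}\right) = \left(-4\right) \left(- \frac{16751701}{140903073}\right) = \frac{67006804}{140903073} \approx 0.47555$)
$\frac{L + r}{t{\left(165 \right)} + q} = \frac{-11357 + \frac{67006804}{140903073}}{143 - 240} = - \frac{1600169193257}{140903073 \left(-97\right)} = \left(- \frac{1600169193257}{140903073}\right) \left(- \frac{1}{97}\right) = \frac{1600169193257}{13667598081}$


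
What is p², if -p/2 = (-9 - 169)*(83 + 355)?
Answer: 24313541184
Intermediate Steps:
p = 155928 (p = -2*(-9 - 169)*(83 + 355) = -(-356)*438 = -2*(-77964) = 155928)
p² = 155928² = 24313541184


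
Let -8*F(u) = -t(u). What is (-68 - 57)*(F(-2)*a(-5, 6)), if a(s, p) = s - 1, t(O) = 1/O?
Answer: -375/8 ≈ -46.875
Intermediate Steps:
F(u) = 1/(8*u) (F(u) = -(-1)/(8*u) = 1/(8*u))
a(s, p) = -1 + s
(-68 - 57)*(F(-2)*a(-5, 6)) = (-68 - 57)*(((⅛)/(-2))*(-1 - 5)) = -125*(⅛)*(-½)*(-6) = -(-125)*(-6)/16 = -125*3/8 = -375/8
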